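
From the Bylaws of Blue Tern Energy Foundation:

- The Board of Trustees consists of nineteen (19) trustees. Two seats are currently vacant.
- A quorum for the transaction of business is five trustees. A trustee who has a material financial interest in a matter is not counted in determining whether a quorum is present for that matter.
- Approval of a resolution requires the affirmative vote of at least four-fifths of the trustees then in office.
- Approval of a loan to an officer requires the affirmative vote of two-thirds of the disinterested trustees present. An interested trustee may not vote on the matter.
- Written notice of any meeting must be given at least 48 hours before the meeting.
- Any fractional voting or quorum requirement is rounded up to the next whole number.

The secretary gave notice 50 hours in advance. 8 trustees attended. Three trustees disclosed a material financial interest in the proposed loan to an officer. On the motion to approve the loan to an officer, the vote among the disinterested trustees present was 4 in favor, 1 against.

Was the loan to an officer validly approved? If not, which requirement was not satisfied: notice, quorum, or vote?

Notice: 50 hours given; 48 required (50 ≥ 48). Satisfied.
Quorum: 8 present, but the 3 interested trustees do not count, leaving 5. Quorum is 5. Satisfied.
Vote: the loan to an officer requires two-thirds of the disinterested trustees present (8 − 3 = 5). 2/3 of 5 = 3.33, rounded up to 4, so 4 affirmative votes are needed; 4 voted in favor. Satisfied.

Valid — all requirements satisfied.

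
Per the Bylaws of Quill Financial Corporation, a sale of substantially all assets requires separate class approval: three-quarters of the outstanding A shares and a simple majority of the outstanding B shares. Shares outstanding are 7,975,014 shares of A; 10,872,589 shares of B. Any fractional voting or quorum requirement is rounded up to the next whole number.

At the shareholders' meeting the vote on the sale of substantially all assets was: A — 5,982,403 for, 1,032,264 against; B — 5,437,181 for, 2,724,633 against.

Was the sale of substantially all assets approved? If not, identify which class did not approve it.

A: 3/4 of 7975014 = 5981260.50, rounded up to 5981261; 5,981,261 required, 5,982,403 in favor — approved.
B: a majority of 10872589 is 5436295; 5,436,295 required, 5,437,181 in favor — approved.

Approved — every class gave the required vote.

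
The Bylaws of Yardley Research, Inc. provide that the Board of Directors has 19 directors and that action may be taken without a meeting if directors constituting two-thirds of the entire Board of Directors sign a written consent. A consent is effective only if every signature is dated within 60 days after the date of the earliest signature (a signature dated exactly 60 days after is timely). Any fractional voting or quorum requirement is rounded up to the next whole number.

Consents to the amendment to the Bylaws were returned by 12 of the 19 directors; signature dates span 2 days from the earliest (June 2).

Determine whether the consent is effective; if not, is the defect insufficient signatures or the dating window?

Signatures required: two-thirds of 19 — 2/3 of 19 = 12.67, rounded up to 13, so 13 needed; 12 signed. Insufficient.
Dating window: the latest signature is 2 days after the earliest; the limit is 60 days. Within the window.

Not effective — insufficient signatures.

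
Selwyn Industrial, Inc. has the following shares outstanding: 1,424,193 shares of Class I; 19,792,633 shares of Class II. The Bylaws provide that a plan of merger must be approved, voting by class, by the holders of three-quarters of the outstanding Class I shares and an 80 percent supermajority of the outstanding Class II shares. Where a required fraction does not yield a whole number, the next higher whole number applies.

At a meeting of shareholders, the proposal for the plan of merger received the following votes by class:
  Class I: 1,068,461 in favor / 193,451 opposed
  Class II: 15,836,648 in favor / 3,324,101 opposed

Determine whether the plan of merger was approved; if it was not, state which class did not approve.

Class I: 3/4 of 1424193 = 1068144.75, rounded up to 1068145; 1,068,145 required, 1,068,461 in favor — approved.
Class II: 4/5 of 19792633 = 15834106.40, rounded up to 15834107; 15,834,107 required, 15,836,648 in favor — approved.

Approved — every class gave the required vote.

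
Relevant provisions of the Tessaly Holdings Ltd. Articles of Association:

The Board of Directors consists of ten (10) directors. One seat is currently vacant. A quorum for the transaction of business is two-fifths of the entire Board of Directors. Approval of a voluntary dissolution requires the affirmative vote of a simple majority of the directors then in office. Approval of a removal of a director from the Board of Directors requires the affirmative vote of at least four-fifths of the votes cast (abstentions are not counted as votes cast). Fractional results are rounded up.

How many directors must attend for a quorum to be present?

2/5 of 10 = 4.

4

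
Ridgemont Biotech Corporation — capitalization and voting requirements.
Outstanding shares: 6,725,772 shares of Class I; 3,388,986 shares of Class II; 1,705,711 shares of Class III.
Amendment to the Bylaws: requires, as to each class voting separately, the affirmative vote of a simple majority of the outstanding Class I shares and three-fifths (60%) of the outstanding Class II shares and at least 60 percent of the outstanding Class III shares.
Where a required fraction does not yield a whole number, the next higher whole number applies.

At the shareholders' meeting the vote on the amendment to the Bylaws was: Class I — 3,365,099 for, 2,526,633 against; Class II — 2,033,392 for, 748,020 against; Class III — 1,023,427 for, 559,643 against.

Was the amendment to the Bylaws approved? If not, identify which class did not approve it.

Class I: a majority of 6725772 is 3362887; 3,362,887 required, 3,365,099 in favor — approved.
Class II: 3/5 of 3388986 = 2033391.60, rounded up to 2033392; 2,033,392 required, 2,033,392 in favor — approved.
Class III: 3/5 of 1705711 = 1023426.60, rounded up to 1023427; 1,023,427 required, 1,023,427 in favor — approved.

Approved — every class gave the required vote.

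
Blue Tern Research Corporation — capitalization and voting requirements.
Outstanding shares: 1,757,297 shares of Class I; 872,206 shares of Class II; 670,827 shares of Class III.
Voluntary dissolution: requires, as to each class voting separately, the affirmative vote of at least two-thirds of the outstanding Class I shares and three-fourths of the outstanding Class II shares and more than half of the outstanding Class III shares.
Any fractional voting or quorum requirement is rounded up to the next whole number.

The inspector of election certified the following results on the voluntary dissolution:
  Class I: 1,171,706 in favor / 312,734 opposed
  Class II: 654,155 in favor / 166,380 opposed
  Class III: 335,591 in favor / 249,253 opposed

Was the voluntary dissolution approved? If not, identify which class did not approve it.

Class I: 2/3 of 1757297 = 1171531.33, rounded up to 1171532; 1,171,532 required, 1,171,706 in favor — approved.
Class II: 3/4 of 872206 = 654154.50, rounded up to 654155; 654,155 required, 654,155 in favor — approved.
Class III: a majority of 670827 is 335414; 335,414 required, 335,591 in favor — approved.

Approved — every class gave the required vote.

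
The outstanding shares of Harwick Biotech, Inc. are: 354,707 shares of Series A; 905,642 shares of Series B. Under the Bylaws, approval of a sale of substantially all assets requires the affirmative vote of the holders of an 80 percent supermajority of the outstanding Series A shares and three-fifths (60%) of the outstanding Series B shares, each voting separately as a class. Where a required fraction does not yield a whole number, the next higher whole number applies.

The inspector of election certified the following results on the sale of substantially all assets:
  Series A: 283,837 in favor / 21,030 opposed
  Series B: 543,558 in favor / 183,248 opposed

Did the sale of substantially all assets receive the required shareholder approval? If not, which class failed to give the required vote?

Approved — every class gave the required vote.

Series A: 4/5 of 354707 = 283765.60, rounded up to 283766; 283,766 required, 283,837 in favor — approved.
Series B: 3/5 of 905642 = 543385.20, rounded up to 543386; 543,386 required, 543,558 in favor — approved.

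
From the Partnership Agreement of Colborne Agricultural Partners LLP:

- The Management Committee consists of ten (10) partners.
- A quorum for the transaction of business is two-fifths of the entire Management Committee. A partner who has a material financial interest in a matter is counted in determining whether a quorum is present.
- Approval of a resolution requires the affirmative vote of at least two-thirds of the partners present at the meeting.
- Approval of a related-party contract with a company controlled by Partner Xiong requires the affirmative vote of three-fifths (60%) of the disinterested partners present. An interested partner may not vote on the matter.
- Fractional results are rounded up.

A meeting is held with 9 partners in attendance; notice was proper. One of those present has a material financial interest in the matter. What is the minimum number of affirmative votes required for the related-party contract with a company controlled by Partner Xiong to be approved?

5

The related-party contract with a company controlled by Partner Xiong requires three-fifths of the disinterested partners present (9 − 1 = 8).
3/5 of 8 = 4.80, rounded up to 5.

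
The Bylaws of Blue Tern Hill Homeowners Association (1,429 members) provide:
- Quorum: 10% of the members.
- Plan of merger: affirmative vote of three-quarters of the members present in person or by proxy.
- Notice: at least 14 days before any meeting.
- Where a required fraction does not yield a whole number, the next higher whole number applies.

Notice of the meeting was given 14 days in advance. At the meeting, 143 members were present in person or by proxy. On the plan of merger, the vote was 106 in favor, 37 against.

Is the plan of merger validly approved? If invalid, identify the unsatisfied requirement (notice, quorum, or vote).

Notice: 14 days given; 14 required. Satisfied.
Quorum: 10% of 1,429 = 142.90, rounded up to 143; 143 present. Satisfied.
Vote: requires three-fourths of those present (143); 3/4 of 143 = 107.25, rounded up to 108, so 108 needed; 106 in favor. Not satisfied.

Invalid — vote requirement not satisfied.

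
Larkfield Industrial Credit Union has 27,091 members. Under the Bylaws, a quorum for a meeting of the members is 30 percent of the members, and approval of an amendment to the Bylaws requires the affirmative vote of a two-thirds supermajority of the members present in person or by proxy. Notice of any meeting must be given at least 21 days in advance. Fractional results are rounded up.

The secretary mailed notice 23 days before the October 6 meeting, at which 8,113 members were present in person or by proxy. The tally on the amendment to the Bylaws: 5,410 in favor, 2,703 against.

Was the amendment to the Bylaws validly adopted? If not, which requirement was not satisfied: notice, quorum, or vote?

Notice: 23 days given; 21 required. Satisfied.
Quorum: 30% of 27,091 = 8,127.30, rounded up to 8,128; 8,113 present. Not satisfied.
Vote: requires two-thirds of those present (8,113); 2/3 of 8113 = 5408.67, rounded up to 5409, so 5,409 needed; 5,410 in favor. Satisfied.

Invalid — quorum requirement not satisfied.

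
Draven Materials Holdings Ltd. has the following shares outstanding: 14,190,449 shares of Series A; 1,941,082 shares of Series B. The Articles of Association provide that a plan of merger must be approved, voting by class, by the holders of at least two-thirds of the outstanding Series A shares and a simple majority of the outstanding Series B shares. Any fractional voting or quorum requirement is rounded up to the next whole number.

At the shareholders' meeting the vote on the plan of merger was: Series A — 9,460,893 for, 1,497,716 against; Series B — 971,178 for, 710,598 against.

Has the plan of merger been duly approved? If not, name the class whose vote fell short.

Series A: 2/3 of 14190449 = 9460299.33, rounded up to 9460300; 9,460,300 required, 9,460,893 in favor — approved.
Series B: a majority of 1941082 is 970542; 970,542 required, 971,178 in favor — approved.

Approved — every class gave the required vote.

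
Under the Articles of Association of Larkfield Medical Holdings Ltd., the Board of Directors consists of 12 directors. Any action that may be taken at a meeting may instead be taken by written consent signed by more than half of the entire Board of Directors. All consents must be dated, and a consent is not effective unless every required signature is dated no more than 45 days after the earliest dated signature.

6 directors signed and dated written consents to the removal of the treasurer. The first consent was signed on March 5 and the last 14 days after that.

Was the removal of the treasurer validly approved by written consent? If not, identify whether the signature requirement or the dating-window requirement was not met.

Not effective — insufficient signatures.

Signatures required: more than half of 12 — a majority of 12 is 7, so 7 needed; 6 signed. Insufficient.
Dating window: the latest signature is 14 days after the earliest; the limit is 45 days. Within the window.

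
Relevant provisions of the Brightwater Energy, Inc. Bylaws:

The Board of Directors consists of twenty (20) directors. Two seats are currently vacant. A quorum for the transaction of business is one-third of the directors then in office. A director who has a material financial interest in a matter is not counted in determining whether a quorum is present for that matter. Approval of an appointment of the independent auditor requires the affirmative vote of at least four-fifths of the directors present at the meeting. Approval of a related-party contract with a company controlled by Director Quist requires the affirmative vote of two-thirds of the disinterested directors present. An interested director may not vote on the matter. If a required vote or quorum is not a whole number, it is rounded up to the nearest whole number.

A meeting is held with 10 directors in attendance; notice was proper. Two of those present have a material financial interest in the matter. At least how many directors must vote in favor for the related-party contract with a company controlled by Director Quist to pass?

The related-party contract with a company controlled by Director Quist requires two-thirds of the disinterested directors present (10 − 2 = 8).
2/3 of 8 = 5.33, rounded up to 6.

6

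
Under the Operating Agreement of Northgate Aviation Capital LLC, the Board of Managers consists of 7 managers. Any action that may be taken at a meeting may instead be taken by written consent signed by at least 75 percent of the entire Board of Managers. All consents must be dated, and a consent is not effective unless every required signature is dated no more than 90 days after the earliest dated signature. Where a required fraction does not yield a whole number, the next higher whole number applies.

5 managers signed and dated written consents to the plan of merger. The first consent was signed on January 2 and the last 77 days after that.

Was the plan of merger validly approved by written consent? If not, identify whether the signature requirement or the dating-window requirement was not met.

Signatures required: at least 75 percent of 7 — 3/4 of 7 = 5.25, rounded up to 6, so 6 needed; 5 signed. Insufficient.
Dating window: the latest signature is 77 days after the earliest; the limit is 90 days. Within the window.

Not effective — insufficient signatures.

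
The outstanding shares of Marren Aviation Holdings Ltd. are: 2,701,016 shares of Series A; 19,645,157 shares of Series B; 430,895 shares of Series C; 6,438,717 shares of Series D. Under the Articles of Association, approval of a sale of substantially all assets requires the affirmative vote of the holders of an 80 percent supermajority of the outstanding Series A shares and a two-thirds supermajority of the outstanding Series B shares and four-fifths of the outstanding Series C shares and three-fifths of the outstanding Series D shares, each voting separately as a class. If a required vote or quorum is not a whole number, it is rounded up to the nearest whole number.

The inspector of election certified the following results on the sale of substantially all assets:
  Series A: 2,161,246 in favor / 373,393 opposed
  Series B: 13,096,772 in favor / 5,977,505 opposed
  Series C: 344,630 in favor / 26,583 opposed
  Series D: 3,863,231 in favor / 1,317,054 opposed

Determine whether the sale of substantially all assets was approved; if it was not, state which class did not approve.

Series A: 4/5 of 2701016 = 2160812.80, rounded up to 2160813; 2,160,813 required, 2,161,246 in favor — approved.
Series B: 2/3 of 19645157 = 13096771.33, rounded up to 13096772; 13,096,772 required, 13,096,772 in favor — approved.
Series C: 4/5 of 430895 = 344716; 344,716 required, 344,630 in favor — not approved.
Series D: 3/5 of 6438717 = 3863230.20, rounded up to 3863231; 3,863,231 required, 3,863,231 in favor — approved.

Not approved — the Series C shares did not give the required vote.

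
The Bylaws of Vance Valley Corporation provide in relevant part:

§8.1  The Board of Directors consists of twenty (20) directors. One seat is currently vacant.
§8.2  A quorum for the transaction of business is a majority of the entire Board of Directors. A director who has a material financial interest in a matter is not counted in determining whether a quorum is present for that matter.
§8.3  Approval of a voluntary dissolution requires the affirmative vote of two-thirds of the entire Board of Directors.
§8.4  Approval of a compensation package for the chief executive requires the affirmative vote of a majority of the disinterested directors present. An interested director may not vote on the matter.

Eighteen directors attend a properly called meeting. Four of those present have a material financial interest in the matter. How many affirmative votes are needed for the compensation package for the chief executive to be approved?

8

The compensation package for the chief executive requires a majority of the disinterested directors present (18 − 4 = 14).
A majority of 14 is 8.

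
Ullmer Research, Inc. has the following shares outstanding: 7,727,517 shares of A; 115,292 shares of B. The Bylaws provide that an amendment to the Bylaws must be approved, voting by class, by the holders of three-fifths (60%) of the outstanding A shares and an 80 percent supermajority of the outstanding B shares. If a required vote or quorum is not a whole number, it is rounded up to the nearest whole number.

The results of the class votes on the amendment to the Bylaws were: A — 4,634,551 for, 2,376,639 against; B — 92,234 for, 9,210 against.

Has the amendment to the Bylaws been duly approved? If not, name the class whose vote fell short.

A: 3/5 of 7727517 = 4636510.20, rounded up to 4636511; 4,636,511 required, 4,634,551 in favor — not approved.
B: 4/5 of 115292 = 92233.60, rounded up to 92234; 92,234 required, 92,234 in favor — approved.

Not approved — the A shares did not give the required vote.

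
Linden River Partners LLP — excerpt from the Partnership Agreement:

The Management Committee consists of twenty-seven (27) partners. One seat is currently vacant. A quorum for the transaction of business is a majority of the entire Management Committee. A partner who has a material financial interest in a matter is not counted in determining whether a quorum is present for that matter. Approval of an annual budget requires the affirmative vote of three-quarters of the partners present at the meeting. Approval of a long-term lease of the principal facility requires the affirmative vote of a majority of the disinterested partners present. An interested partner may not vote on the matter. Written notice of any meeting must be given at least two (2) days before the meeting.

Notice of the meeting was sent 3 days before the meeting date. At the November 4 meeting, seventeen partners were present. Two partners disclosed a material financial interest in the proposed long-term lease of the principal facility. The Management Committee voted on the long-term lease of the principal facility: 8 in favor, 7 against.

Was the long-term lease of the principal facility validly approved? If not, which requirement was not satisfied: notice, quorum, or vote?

Valid — all requirements satisfied.

Notice: 3 days given; 2 required (3 ≥ 2). Satisfied.
Quorum: 17 present, but the 2 interested partners do not count, leaving 15. Quorum is 14. Satisfied.
Vote: the long-term lease of the principal facility requires a majority of the disinterested partners present (17 − 2 = 15). A majority of 15 is 8, so 8 affirmative votes are needed; 8 voted in favor. Satisfied.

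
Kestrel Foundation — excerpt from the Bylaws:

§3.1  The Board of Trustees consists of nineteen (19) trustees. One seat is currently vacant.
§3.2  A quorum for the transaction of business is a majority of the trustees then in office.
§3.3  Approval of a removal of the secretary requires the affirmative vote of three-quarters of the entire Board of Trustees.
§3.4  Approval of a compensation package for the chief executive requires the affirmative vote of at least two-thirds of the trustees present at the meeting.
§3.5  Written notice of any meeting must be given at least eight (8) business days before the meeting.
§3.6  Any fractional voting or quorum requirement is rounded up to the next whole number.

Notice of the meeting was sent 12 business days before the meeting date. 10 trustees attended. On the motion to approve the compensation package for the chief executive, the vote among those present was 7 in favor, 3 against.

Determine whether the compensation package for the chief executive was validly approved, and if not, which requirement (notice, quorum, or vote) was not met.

Valid — all requirements satisfied.

Notice: 12 business days given; 8 required (12 ≥ 8). Satisfied.
Quorum: 10 present; quorum is 10. Satisfied.
Vote: the compensation package for the chief executive requires two-thirds of the trustees present (10). 2/3 of 10 = 6.67, rounded up to 7, so 7 affirmative votes are needed; 7 voted in favor. Satisfied.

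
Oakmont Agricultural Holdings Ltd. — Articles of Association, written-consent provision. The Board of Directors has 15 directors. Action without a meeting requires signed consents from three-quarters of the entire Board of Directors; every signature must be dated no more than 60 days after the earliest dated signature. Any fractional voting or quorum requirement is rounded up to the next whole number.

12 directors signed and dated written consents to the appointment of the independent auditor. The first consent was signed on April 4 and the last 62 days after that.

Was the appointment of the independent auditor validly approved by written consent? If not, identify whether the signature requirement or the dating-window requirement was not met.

Not effective — dating-window requirement not satisfied.

Signatures required: three-quarters of 15 — 3/4 of 15 = 11.25, rounded up to 12, so 12 needed; 12 signed. Sufficient.
Dating window: the latest signature is 62 days after the earliest; the limit is 60 days. Outside the window.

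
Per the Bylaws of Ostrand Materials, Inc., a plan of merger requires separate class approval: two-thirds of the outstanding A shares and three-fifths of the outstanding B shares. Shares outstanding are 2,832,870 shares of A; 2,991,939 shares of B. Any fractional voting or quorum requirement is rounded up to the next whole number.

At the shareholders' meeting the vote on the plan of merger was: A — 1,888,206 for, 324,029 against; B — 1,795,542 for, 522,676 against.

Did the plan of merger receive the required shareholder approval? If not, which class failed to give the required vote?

A: 2/3 of 2832870 = 1888580; 1,888,580 required, 1,888,206 in favor — not approved.
B: 3/5 of 2991939 = 1795163.40, rounded up to 1795164; 1,795,164 required, 1,795,542 in favor — approved.

Not approved — the A shares did not give the required vote.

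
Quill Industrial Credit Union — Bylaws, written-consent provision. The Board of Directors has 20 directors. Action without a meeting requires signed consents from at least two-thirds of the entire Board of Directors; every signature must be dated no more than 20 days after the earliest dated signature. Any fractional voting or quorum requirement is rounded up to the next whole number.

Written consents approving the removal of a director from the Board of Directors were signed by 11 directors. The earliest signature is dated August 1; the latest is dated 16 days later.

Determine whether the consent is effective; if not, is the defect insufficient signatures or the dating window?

Signatures required: at least two-thirds of 20 — 2/3 of 20 = 13.33, rounded up to 14, so 14 needed; 11 signed. Insufficient.
Dating window: the latest signature is 16 days after the earliest; the limit is 20 days. Within the window.

Not effective — insufficient signatures.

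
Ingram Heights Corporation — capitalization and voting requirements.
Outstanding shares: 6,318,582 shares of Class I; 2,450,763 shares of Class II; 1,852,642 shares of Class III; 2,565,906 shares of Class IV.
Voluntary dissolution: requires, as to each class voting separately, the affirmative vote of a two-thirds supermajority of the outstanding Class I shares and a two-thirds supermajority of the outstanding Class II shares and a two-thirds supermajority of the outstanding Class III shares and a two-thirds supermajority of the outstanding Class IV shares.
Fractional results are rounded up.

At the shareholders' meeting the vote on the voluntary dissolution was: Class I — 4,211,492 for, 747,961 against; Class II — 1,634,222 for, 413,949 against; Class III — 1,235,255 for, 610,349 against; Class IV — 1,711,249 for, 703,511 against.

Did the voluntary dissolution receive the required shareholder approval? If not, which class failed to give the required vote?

Class I: 2/3 of 6318582 = 4212388; 4,212,388 required, 4,211,492 in favor — not approved.
Class II: 2/3 of 2450763 = 1633842; 1,633,842 required, 1,634,222 in favor — approved.
Class III: 2/3 of 1852642 = 1235094.67, rounded up to 1235095; 1,235,095 required, 1,235,255 in favor — approved.
Class IV: 2/3 of 2565906 = 1710604; 1,710,604 required, 1,711,249 in favor — approved.

Not approved — the Class I shares did not give the required vote.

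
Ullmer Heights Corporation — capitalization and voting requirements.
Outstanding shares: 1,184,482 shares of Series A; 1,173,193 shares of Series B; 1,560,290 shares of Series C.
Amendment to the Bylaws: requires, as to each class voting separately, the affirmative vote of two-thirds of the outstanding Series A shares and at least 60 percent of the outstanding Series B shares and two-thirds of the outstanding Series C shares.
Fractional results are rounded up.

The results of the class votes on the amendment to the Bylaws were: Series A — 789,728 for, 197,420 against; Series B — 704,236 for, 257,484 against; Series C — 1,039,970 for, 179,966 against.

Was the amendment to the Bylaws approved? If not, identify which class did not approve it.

Series A: 2/3 of 1184482 = 789654.67, rounded up to 789655; 789,655 required, 789,728 in favor — approved.
Series B: 3/5 of 1173193 = 703915.80, rounded up to 703916; 703,916 required, 704,236 in favor — approved.
Series C: 2/3 of 1560290 = 1040193.33, rounded up to 1040194; 1,040,194 required, 1,039,970 in favor — not approved.

Not approved — the Series C shares did not give the required vote.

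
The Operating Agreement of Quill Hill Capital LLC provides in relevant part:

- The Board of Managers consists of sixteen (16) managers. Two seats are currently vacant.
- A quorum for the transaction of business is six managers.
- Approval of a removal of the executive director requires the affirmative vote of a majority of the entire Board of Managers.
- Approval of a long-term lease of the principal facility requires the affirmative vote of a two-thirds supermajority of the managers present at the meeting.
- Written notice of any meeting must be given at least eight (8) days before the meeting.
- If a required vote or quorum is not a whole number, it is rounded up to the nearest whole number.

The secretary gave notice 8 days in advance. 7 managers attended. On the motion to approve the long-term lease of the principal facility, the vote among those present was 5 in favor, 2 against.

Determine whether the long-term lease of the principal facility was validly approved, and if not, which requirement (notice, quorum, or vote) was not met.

Valid — all requirements satisfied.

Notice: 8 days given; 8 required (8 ≥ 8). Satisfied.
Quorum: 7 present; quorum is 6. Satisfied.
Vote: the long-term lease of the principal facility requires two-thirds of the managers present (7). 2/3 of 7 = 4.67, rounded up to 5, so 5 affirmative votes are needed; 5 voted in favor. Satisfied.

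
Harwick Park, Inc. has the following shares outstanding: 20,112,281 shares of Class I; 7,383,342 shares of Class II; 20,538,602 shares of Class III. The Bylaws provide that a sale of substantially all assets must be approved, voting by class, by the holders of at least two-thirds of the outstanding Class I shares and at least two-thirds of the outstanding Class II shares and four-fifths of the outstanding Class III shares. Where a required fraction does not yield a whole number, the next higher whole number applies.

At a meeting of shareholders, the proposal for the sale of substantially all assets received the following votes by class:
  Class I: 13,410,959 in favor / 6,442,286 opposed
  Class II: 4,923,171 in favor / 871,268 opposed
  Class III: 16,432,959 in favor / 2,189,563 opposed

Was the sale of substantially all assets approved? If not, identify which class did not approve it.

Class I: 2/3 of 20112281 = 13408187.33, rounded up to 13408188; 13,408,188 required, 13,410,959 in favor — approved.
Class II: 2/3 of 7383342 = 4922228; 4,922,228 required, 4,923,171 in favor — approved.
Class III: 4/5 of 20538602 = 16430881.60, rounded up to 16430882; 16,430,882 required, 16,432,959 in favor — approved.

Approved — every class gave the required vote.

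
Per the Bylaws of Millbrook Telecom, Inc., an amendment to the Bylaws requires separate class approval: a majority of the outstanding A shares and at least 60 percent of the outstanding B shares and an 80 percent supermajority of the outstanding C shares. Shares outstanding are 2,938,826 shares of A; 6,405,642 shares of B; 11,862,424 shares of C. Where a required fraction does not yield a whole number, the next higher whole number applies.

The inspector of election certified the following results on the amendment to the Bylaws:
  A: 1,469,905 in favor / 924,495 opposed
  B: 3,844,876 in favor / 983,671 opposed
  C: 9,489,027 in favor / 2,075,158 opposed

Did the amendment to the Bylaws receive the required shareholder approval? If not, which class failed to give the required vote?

A: a majority of 2938826 is 1469414; 1,469,414 required, 1,469,905 in favor — approved.
B: 3/5 of 6405642 = 3843385.20, rounded up to 3843386; 3,843,386 required, 3,844,876 in favor — approved.
C: 4/5 of 11862424 = 9489939.20, rounded up to 9489940; 9,489,940 required, 9,489,027 in favor — not approved.

Not approved — the C shares did not give the required vote.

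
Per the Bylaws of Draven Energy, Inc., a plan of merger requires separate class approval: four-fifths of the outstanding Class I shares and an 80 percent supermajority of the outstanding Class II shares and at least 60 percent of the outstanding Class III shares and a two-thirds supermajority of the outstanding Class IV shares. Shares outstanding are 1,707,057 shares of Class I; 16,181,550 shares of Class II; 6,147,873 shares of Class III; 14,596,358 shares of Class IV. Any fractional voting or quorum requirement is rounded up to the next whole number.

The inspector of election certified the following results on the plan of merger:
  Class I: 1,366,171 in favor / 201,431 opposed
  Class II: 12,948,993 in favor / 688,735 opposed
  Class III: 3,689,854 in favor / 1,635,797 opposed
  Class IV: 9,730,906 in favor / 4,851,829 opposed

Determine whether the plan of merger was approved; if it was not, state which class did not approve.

Class I: 4/5 of 1707057 = 1365645.60, rounded up to 1365646; 1,365,646 required, 1,366,171 in favor — approved.
Class II: 4/5 of 16181550 = 12945240; 12,945,240 required, 12,948,993 in favor — approved.
Class III: 3/5 of 6147873 = 3688723.80, rounded up to 3688724; 3,688,724 required, 3,689,854 in favor — approved.
Class IV: 2/3 of 14596358 = 9730905.33, rounded up to 9730906; 9,730,906 required, 9,730,906 in favor — approved.

Approved — every class gave the required vote.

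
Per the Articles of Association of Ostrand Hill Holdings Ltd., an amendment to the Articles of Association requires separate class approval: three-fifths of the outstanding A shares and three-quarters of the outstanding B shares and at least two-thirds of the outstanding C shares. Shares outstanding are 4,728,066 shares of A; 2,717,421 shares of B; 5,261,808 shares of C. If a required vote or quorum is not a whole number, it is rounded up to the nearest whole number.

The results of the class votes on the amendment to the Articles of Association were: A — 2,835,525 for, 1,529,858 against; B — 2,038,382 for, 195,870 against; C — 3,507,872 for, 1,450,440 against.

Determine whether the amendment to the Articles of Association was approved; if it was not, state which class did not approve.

A: 3/5 of 4728066 = 2836839.60, rounded up to 2836840; 2,836,840 required, 2,835,525 in favor — not approved.
B: 3/4 of 2717421 = 2038065.75, rounded up to 2038066; 2,038,066 required, 2,038,382 in favor — approved.
C: 2/3 of 5261808 = 3507872; 3,507,872 required, 3,507,872 in favor — approved.

Not approved — the A shares did not give the required vote.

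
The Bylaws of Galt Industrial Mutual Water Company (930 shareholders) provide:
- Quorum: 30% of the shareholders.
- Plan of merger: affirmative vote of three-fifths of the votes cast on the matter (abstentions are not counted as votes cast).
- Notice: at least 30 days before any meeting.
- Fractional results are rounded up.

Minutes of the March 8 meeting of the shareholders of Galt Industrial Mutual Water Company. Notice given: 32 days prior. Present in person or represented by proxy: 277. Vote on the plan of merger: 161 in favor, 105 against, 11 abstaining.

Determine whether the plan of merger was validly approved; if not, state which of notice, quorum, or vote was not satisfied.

Invalid — quorum requirement not satisfied.

Notice: 32 days given; 30 required. Satisfied.
Quorum: 30% of 930 = 279; 277 present. Not satisfied.
Vote: requires three-fifths of the votes cast (277 − 11 abstaining = 266); 3/5 of 266 = 159.60, rounded up to 160, so 160 needed; 161 in favor. Satisfied.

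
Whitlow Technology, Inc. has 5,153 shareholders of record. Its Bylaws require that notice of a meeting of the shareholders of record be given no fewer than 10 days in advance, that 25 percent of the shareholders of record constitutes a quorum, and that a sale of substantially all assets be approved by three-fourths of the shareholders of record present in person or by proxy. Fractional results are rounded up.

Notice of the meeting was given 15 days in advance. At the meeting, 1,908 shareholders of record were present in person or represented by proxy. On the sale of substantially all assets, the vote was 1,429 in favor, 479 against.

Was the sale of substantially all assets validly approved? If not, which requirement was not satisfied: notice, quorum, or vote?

Notice: 15 days given; 10 required. Satisfied.
Quorum: 25% of 5,153 = 1,288.25, rounded up to 1,289; 1,908 present. Satisfied.
Vote: requires three-fourths of those present (1,908); 3/4 of 1908 = 1431, so 1,431 needed; 1,429 in favor. Not satisfied.

Invalid — vote requirement not satisfied.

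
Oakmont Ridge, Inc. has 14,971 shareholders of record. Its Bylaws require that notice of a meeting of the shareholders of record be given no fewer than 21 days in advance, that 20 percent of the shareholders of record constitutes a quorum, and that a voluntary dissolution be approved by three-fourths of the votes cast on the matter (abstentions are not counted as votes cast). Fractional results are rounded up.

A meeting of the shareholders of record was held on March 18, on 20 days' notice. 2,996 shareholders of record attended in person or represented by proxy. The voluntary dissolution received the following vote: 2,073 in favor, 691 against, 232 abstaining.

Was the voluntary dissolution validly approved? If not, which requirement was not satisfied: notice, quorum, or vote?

Notice: 20 days given; 21 required. Not satisfied.
Quorum: 20% of 14,971 = 2,994.20, rounded up to 2,995; 2,996 present. Satisfied.
Vote: requires three-fourths of the votes cast (2,996 − 232 abstaining = 2,764); 3/4 of 2764 = 2073, so 2,073 needed; 2,073 in favor. Satisfied.

Invalid — notice requirement not satisfied.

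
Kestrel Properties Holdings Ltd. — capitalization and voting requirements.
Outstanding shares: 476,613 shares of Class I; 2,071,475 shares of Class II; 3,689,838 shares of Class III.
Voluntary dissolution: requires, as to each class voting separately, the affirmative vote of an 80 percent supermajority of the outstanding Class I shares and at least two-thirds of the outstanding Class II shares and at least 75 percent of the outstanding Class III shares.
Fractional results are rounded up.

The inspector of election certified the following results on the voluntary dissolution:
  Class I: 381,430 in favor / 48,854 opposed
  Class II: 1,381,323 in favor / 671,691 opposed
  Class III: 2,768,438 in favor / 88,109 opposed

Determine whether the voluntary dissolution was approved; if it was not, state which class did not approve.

Class I: 4/5 of 476613 = 381290.40, rounded up to 381291; 381,291 required, 381,430 in favor — approved.
Class II: 2/3 of 2071475 = 1380983.33, rounded up to 1380984; 1,380,984 required, 1,381,323 in favor — approved.
Class III: 3/4 of 3689838 = 2767378.50, rounded up to 2767379; 2,767,379 required, 2,768,438 in favor — approved.

Approved — every class gave the required vote.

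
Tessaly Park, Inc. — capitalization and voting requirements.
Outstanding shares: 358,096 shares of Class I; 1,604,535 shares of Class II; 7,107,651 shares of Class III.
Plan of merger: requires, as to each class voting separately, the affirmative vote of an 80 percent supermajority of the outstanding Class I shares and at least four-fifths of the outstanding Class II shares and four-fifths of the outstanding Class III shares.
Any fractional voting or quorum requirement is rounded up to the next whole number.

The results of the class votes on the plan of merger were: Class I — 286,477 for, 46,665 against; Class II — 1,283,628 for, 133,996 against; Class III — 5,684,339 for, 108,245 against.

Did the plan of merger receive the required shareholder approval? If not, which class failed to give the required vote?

Not approved — the Class III shares did not give the required vote.

Class I: 4/5 of 358096 = 286476.80, rounded up to 286477; 286,477 required, 286,477 in favor — approved.
Class II: 4/5 of 1604535 = 1283628; 1,283,628 required, 1,283,628 in favor — approved.
Class III: 4/5 of 7107651 = 5686120.80, rounded up to 5686121; 5,686,121 required, 5,684,339 in favor — not approved.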